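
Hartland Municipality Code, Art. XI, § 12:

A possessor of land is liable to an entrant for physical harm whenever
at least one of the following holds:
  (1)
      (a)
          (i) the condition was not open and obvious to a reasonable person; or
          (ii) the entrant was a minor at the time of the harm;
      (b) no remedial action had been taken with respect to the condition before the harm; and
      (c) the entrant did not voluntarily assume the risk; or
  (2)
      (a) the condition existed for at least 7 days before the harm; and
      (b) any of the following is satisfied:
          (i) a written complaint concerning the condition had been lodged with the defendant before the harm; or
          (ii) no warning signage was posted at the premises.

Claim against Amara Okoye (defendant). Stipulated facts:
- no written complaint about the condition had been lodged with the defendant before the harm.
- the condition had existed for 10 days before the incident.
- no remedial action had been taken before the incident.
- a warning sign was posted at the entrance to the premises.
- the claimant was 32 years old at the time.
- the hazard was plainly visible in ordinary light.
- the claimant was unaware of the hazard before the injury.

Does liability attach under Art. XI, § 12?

No — not liable.

(i) not open/obvious — fails.
(ii) entrant a minor — not satisfied.
(a) = F OR F = false.
(b) no remedial action — met.
(c) no assumed risk — holds.
(1): F AND T AND T → false.
(a) condition ≥7 days old — satisfied.
(i) complaint lodged — fails.
(ii) no signage posted — fails.
(b) = F OR F = false.
(2) = T AND F = false.
Overall = F OR F = false.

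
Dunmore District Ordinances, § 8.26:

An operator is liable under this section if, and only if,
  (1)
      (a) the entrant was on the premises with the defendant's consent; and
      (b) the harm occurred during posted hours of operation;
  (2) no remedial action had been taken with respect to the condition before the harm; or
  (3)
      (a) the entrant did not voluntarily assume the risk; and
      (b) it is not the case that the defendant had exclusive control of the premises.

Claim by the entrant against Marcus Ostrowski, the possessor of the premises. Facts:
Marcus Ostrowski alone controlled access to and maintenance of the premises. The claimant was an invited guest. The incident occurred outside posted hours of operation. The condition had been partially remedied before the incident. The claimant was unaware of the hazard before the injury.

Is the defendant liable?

(a) consent to enter — satisfied.
(b) during posted hours — not satisfied.
(1): T AND F → false.
(2) no remedial action — not met.
(a) no assumed risk — met.
(b) not (exclusive control) — fails.
So (3) is not satisfied (T AND F).
So Overall is not satisfied (F OR F OR F).

No — not liable.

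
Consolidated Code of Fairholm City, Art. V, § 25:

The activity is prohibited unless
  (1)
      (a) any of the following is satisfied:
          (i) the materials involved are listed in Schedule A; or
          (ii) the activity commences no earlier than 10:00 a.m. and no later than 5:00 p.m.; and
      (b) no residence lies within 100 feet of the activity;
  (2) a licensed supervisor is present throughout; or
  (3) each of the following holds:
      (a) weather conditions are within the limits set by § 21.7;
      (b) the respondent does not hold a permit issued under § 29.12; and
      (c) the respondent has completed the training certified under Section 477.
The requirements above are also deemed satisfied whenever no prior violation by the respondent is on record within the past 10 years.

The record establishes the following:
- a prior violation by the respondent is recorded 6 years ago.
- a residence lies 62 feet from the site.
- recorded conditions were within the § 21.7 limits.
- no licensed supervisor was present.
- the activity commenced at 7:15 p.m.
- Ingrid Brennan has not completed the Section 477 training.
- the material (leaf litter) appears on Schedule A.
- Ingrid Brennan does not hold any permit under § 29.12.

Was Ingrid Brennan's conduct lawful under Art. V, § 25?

No — unlawful.

(i) Schedule A material — holds.
(ii) start within hours — not met.
(a): T OR F → true.
(b) no residence in 100 ft — fails.
So (1) is not satisfied (T AND F).
(2) supervisor present — not satisfied.
(a) weather ok — satisfied.
(b) not (holds permit) — holds.
(c) training certified — fails.
(3) = T AND T AND F = false.
So Overall is not satisfied (F OR F OR F).
Exception (no prior violation) — not satisfied.
Result: main false OR exception false → false.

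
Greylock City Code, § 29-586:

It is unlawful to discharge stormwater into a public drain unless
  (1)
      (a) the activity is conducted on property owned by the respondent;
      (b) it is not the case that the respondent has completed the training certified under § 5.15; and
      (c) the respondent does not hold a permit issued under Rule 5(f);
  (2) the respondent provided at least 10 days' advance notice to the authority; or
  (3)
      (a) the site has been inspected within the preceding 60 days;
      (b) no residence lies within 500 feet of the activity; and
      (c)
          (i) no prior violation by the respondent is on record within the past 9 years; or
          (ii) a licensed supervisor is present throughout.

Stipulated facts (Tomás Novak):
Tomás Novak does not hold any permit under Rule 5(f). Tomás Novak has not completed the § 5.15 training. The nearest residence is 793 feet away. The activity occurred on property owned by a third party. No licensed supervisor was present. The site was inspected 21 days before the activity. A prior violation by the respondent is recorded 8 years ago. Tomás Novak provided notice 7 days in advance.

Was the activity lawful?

(a) own property — not satisfied.
(b) not (training certified) — met.
(c) not (holds permit) — met.
(1) = F AND T AND T = false.
(2) ≥10 days' notice — not met.
(a) site inspected — met.
(b) no residence in 500 ft — satisfied.
(i) no prior violation — not satisfied.
(ii) supervisor present — fails.
So (c) is not satisfied (F OR F).
(3): T AND T AND F → false.
So Overall is not satisfied (F OR F OR F).

No — unlawful.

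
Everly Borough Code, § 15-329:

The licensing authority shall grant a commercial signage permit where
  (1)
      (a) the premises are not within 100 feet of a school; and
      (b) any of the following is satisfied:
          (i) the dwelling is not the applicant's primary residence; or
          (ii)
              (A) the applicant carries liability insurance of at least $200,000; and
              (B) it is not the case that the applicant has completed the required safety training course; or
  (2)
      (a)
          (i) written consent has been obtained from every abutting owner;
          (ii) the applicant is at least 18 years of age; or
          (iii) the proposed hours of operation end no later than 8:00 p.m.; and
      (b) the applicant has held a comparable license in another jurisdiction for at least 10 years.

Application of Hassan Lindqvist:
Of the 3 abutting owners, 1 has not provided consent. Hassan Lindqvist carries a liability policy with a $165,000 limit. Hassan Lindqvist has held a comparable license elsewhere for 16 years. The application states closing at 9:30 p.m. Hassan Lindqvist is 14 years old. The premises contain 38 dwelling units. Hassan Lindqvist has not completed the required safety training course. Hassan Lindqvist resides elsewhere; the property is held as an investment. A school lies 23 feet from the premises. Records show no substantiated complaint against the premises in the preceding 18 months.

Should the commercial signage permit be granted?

(a) ≥100 ft from school — fails.
(i) not (primary residence) — satisfied.
(A) insurance ≥ $200,000 — not met.
(B) not (safety training) — holds.
(ii) = F AND T = false.
(b): T OR F → true.
So (1) is not satisfied (F AND T).
(i) all abutters consent — not satisfied.
(ii) age ≥ 18 — not satisfied.
(iii) closes by 8 p.m. — fails.
(a): F OR F OR F → false.
(b) prior license ≥ 10 yr — met.
(2) = F AND T = false.
Overall = F OR F = false.

No — denied.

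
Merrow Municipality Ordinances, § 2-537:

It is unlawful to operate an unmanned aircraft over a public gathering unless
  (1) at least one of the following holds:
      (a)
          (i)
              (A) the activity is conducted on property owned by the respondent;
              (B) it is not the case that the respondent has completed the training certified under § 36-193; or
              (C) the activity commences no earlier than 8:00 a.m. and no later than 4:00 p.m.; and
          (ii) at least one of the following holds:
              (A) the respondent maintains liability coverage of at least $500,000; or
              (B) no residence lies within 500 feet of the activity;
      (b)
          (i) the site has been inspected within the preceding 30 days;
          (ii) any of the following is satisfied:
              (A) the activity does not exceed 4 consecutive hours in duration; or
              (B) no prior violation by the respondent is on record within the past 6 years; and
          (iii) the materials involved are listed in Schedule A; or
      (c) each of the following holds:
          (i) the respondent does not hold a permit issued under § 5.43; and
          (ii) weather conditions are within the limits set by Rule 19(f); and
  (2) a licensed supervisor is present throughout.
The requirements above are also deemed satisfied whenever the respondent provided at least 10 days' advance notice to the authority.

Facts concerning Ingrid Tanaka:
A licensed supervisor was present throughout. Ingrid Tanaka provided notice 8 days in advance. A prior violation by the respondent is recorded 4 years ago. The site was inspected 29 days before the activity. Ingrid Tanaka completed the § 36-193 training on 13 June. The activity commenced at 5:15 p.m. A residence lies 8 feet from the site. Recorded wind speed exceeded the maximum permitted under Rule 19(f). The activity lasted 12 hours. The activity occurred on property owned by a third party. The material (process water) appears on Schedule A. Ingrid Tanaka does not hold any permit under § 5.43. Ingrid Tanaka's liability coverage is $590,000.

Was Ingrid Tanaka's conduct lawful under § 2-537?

No — unlawful.

(A) own property — not satisfied.
(B) not (training certified) — not satisfied.
(C) start within hours — not satisfied.
(i) = F OR F OR F = false.
(A) coverage ≥ $500,000 — met.
(B) no residence in 500 ft — not satisfied.
(ii): T OR F → true.
(a): F AND T → false.
(i) site inspected — holds.
(A) ≤ 4 hrs duration — not satisfied.
(B) no prior violation — not met.
(ii): F OR F → false.
(iii) Schedule A material — met.
So (b) is not satisfied (T AND F AND T).
(i) not (holds permit) — satisfied.
(ii) weather ok — not met.
(c) = T AND F = false.
(1) = F OR F OR F = false.
(2) supervisor present — satisfied.
So Overall is not satisfied (F AND T).
Exception (≥10 days' notice) — not satisfied.
Result: main false OR exception false → false.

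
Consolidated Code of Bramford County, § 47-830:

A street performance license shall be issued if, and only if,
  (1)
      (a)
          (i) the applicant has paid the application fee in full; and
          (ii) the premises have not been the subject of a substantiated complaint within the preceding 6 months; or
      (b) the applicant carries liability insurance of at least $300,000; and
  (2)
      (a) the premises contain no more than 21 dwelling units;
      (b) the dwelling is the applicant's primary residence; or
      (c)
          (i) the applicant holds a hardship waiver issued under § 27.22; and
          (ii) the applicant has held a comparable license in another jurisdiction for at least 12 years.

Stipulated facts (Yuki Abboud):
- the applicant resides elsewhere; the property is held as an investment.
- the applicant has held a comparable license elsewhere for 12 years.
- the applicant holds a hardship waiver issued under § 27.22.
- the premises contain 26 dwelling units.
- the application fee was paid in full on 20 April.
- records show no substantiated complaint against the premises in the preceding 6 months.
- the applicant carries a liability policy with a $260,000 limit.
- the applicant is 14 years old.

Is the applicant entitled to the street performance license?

(i) fee paid — met.
(ii) no complaint in 6 mo. — met.
(a) = T AND T = true.
(b) insurance ≥ $300,000 — not met.
(1): T OR F → true.
(a) ≤ 21 units — not met.
(b) primary residence — not satisfied.
(i) hardship waiver — met.
(ii) prior license ≥ 12 yr — holds.
So (c) is satisfied (T AND T).
(2) = F OR F OR T = true.
Overall: T AND T → true.

Yes — granted.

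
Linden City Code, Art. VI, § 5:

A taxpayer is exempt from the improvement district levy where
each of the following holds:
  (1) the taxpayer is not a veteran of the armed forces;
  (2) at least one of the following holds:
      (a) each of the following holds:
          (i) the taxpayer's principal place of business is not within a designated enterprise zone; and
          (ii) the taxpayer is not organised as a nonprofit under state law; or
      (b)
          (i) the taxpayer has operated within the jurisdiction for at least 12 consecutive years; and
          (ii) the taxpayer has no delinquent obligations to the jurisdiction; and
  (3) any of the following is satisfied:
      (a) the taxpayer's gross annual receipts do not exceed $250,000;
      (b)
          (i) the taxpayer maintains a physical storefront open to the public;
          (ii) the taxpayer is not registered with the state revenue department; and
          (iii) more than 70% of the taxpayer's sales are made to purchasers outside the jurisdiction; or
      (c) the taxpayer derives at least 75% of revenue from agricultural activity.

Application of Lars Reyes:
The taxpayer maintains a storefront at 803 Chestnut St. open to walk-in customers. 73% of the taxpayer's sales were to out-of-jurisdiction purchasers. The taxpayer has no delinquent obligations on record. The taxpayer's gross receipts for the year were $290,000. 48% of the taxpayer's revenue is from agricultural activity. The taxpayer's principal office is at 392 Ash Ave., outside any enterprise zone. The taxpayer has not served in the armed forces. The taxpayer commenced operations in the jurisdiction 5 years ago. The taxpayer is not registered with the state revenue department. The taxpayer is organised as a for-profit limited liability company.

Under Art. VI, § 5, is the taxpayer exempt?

(1) not (veteran) — holds.
(i) not (in enterprise zone) — holds.
(ii) not (nonprofit) — satisfied.
(a) = T AND T = true.
(i) ≥ 12 yrs in jurisdiction — fails.
(ii) no delinquency — met.
So (b) is not satisfied (F AND T).
(2) = T OR F = true.
(a) receipts ≤ $250,000 — not met.
(i) has storefront — satisfied.
(ii) not (state-registered) — holds.
(iii) >70% out-of-jur. sales — met.
So (b) is satisfied (T AND T AND T).
(c) ≥75% agricultural — not met.
(3): F OR T OR F → true.
Overall = T AND T AND T = true.

Yes — exempt.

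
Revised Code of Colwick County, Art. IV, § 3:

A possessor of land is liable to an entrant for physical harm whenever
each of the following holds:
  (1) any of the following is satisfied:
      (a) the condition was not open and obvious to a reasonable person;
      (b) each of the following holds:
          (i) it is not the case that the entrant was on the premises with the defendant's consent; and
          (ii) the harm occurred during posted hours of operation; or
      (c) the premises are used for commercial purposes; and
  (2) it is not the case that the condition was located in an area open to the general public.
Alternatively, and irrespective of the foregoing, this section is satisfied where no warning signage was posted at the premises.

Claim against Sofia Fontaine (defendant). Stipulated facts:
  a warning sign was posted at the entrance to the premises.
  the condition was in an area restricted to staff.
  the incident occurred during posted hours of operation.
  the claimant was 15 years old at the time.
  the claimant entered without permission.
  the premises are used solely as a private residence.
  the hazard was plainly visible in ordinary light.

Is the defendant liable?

(a) not open/obvious — fails.
(i) not (consent to enter) — holds.
(ii) during posted hours — holds.
So (b) is satisfied (T AND T).
(c) commercial use — not satisfied.
(1) = F OR T OR F = true.
(2) not (public area) — satisfied.
Overall: T AND T → true.
Exception (no signage posted) — not satisfied.
Result: main true OR exception false → true.

Yes — liable.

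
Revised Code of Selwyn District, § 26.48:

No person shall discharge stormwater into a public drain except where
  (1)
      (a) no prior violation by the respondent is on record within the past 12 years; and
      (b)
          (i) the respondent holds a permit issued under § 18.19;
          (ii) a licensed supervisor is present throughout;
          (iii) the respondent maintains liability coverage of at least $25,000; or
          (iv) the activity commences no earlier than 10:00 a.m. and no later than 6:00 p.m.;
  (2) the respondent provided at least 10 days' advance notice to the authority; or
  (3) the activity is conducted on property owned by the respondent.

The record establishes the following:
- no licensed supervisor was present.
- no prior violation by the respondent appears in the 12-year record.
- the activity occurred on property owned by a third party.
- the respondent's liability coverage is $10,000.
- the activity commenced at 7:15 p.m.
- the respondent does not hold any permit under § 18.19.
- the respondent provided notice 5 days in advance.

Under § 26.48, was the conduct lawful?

No — unlawful.

(a) no prior violation — satisfied.
(i) holds permit — not satisfied.
(ii) supervisor present — not met.
(iii) coverage ≥ $25,000 — not met.
(iv) start within hours — not met.
(b) = F OR F OR F OR F = false.
So (1) is not satisfied (T AND F).
(2) ≥10 days' notice — fails.
(3) own property — not met.
So Overall is not satisfied (F OR F OR F).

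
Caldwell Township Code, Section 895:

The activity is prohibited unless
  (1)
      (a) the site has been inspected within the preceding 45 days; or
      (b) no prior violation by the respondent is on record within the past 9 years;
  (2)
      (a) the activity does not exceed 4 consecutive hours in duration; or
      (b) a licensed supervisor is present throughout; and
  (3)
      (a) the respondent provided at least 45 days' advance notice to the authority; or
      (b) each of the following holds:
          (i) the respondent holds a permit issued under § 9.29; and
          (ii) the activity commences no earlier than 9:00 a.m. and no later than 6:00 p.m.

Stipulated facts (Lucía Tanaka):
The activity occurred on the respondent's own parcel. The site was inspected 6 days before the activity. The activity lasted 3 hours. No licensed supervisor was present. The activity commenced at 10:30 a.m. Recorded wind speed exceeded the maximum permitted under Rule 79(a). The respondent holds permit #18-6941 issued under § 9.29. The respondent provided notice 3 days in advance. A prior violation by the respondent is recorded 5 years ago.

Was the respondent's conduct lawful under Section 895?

Yes — lawful.

(a) site inspected — holds.
(b) no prior violation — not met.
(1): T OR F → true.
(a) ≤ 4 hrs duration — holds.
(b) supervisor present — not met.
(2): T OR F → true.
(a) ≥45 days' notice — not satisfied.
(i) holds permit — holds.
(ii) start within hours — met.
(b) = T AND T = true.
(3) = F OR T = true.
Overall = T AND T AND T = true.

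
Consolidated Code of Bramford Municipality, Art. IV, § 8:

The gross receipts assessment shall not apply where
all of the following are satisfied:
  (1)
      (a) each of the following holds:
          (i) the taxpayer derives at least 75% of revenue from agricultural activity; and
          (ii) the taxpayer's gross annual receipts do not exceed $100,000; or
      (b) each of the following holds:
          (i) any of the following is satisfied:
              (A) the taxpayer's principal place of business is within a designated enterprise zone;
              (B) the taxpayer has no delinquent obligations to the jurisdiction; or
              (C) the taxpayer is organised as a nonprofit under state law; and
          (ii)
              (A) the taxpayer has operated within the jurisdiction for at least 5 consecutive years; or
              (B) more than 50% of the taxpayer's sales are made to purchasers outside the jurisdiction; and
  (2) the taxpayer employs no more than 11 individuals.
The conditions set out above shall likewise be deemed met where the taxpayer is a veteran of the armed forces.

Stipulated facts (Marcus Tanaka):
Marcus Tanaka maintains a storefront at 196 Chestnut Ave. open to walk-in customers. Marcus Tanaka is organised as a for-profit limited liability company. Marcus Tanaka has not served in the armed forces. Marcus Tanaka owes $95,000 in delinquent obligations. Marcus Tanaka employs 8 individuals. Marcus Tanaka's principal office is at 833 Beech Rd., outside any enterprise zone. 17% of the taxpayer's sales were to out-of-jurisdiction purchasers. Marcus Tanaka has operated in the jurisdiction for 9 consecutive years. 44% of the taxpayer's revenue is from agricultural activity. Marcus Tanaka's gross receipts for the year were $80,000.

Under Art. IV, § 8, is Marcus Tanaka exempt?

(i) ≥75% agricultural — fails.
(ii) receipts ≤ $100,000 — satisfied.
(a) = F AND T = false.
(A) in enterprise zone — not satisfied.
(B) no delinquency — fails.
(C) nonprofit — not met.
(i): F OR F OR F → false.
(A) ≥ 5 yrs in jurisdiction — satisfied.
(B) >50% out-of-jur. sales — fails.
(ii) = T OR F = true.
(b) = F AND T = false.
So (1) is not satisfied (F OR F).
(2) ≤ 11 employees — satisfied.
So Overall is not satisfied (F AND T).
Exception (veteran) — not satisfied.
Result: main false OR exception false → false.

No — not exempt.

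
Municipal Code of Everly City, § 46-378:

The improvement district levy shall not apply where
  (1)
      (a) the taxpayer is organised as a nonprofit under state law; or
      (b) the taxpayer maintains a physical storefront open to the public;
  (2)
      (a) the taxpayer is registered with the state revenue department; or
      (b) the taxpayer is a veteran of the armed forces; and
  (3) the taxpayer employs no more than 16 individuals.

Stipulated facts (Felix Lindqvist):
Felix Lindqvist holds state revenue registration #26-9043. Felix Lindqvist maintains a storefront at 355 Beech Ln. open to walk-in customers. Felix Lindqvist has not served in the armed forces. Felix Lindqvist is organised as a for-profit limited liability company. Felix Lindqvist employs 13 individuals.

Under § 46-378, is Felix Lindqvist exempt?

Yes — exempt.

(a) nonprofit — not met.
(b) has storefront — met.
So (1) is satisfied (F OR T).
(a) state-registered — holds.
(b) veteran — not satisfied.
So (2) is satisfied (T OR F).
(3) ≤ 16 employees — met.
Overall: T AND T AND T → true.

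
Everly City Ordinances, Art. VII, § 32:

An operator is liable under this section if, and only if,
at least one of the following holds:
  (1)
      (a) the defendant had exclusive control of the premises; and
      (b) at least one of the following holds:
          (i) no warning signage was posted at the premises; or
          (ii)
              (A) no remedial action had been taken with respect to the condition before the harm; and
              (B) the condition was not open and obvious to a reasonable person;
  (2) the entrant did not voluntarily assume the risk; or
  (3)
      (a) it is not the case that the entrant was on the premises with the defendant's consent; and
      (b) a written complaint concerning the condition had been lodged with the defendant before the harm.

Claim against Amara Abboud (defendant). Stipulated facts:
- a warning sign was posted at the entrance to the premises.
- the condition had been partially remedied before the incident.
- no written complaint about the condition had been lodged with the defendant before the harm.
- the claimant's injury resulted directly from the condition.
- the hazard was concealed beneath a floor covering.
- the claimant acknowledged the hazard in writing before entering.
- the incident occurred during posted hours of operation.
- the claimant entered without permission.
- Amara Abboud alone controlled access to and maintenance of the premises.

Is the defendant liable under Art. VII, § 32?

(a) exclusive control — satisfied.
(i) no signage posted — fails.
(A) no remedial action — not satisfied.
(B) not open/obvious — satisfied.
(ii): F AND T → false.
(b) = F OR F = false.
(1): T AND F → false.
(2) no assumed risk — not met.
(a) not (consent to enter) — met.
(b) complaint lodged — not satisfied.
So (3) is not satisfied (T AND F).
Overall = F OR F OR F = false.

No — not liable.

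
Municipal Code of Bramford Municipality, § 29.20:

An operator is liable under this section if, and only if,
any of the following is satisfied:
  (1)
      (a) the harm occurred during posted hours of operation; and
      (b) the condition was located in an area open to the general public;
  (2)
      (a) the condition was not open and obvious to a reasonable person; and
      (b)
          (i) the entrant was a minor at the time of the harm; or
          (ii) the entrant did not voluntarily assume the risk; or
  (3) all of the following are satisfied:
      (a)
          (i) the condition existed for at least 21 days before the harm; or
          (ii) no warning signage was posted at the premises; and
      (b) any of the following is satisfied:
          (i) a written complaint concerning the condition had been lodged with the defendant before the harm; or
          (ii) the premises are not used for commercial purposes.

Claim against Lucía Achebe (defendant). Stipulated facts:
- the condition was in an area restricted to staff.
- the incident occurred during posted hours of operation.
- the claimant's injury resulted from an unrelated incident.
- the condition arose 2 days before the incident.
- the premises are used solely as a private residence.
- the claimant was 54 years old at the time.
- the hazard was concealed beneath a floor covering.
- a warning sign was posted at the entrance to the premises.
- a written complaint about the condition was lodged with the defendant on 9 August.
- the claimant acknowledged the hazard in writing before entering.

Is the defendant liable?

No — not liable.

(a) during posted hours — holds.
(b) public area — not met.
(1): T AND F → false.
(a) not open/obvious — met.
(i) entrant a minor — not satisfied.
(ii) no assumed risk — fails.
(b) = F OR F = false.
So (2) is not satisfied (T AND F).
(i) condition ≥21 days old — fails.
(ii) no signage posted — not satisfied.
(a): F OR F → false.
(i) complaint lodged — satisfied.
(ii) not (commercial use) — holds.
So (b) is satisfied (T OR T).
(3) = F AND T = false.
Overall: F OR F OR F → false.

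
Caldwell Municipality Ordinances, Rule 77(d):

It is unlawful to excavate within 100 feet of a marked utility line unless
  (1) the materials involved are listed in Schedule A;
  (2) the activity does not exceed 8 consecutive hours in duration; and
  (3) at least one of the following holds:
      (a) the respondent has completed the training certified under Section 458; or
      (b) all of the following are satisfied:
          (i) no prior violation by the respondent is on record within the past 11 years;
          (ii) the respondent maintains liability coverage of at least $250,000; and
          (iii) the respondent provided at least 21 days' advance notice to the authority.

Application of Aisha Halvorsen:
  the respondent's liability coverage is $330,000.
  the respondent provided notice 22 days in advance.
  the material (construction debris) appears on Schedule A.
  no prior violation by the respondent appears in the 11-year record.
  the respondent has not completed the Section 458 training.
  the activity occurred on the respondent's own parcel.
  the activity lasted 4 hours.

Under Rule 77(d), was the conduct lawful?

(1) Schedule A material — holds.
(2) ≤ 8 hrs duration — satisfied.
(a) training certified — fails.
(i) no prior violation — holds.
(ii) coverage ≥ $250,000 — holds.
(iii) ≥21 days' notice — met.
So (b) is satisfied (T AND T AND T).
(3): F OR T → true.
Overall = T AND T AND T = true.

Yes — lawful.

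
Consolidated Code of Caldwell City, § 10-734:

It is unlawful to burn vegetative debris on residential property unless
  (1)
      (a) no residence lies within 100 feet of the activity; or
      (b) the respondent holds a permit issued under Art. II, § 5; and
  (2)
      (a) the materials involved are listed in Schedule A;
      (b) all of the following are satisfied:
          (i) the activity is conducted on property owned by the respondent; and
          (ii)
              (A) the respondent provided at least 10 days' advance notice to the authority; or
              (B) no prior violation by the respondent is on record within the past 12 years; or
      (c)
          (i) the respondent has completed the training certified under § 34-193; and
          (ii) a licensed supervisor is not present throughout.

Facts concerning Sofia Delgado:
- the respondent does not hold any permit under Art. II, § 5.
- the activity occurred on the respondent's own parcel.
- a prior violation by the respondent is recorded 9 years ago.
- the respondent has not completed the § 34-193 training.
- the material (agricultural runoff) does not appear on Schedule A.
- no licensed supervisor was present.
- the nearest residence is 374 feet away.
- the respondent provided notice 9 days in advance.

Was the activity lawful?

(a) no residence in 100 ft — satisfied.
(b) holds permit — not satisfied.
(1) = T OR F = true.
(a) Schedule A material — not met.
(i) own property — satisfied.
(A) ≥10 days' notice — not satisfied.
(B) no prior violation — fails.
(ii) = F OR F = false.
(b) = T AND F = false.
(i) training certified — fails.
(ii) not (supervisor present) — satisfied.
So (c) is not satisfied (F AND T).
(2) = F OR F OR F = false.
Overall: T AND F → false.

No — unlawful.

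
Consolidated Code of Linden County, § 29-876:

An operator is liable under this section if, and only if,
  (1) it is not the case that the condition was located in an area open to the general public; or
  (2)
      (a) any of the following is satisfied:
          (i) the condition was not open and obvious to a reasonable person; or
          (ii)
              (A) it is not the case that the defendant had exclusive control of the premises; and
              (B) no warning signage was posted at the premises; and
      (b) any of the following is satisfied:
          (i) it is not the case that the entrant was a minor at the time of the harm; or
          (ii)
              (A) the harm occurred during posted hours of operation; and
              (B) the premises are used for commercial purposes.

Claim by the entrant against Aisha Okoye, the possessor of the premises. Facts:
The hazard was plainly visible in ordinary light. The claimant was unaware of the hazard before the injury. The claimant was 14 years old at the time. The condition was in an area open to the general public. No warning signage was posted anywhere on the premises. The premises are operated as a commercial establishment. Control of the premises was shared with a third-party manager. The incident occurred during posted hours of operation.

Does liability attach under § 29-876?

Yes — liable.

(1) not (public area) — not satisfied.
(i) not open/obvious — not satisfied.
(A) not (exclusive control) — holds.
(B) no signage posted — met.
So (ii) is satisfied (T AND T).
So (a) is satisfied (F OR T).
(i) not (entrant a minor) — not satisfied.
(A) during posted hours — satisfied.
(B) commercial use — met.
(ii) = T AND T = true.
So (b) is satisfied (F OR T).
(2) = T AND T = true.
Overall = F OR T = true.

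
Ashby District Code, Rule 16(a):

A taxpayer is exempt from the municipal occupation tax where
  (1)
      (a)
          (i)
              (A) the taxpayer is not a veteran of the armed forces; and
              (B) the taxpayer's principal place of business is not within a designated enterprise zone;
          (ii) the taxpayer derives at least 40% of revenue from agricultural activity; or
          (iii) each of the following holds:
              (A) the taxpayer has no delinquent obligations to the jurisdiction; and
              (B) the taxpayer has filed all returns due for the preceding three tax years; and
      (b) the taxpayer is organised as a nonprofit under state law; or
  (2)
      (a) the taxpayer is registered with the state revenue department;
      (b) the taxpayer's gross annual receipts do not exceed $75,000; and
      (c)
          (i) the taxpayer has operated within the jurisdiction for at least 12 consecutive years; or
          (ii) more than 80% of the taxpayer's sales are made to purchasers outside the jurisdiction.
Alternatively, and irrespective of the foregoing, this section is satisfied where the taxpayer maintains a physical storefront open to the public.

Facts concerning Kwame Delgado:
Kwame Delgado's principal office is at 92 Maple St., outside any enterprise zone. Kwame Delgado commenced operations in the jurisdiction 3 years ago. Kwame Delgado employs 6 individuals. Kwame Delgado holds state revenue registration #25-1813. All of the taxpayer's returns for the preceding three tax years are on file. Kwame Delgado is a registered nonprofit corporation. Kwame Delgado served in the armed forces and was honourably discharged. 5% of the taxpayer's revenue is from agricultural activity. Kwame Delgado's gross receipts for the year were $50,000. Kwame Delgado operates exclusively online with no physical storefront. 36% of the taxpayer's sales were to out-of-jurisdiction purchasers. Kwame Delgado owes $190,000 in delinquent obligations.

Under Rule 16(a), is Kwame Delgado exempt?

(A) not (veteran) — not met.
(B) not (in enterprise zone) — holds.
So (i) is not satisfied (F AND T).
(ii) ≥40% agricultural — not met.
(A) no delinquency — not met.
(B) returns current — satisfied.
(iii): F AND T → false.
So (a) is not satisfied (F OR F OR F).
(b) nonprofit — met.
(1) = F AND T = false.
(a) state-registered — met.
(b) receipts ≤ $75,000 — satisfied.
(i) ≥ 12 yrs in jurisdiction — fails.
(ii) >80% out-of-jur. sales — not met.
(c) = F OR F = false.
So (2) is not satisfied (T AND T AND F).
Overall: F OR F → false.
Exception (has storefront) — not satisfied.
Result: main false OR exception false → false.

No — not exempt.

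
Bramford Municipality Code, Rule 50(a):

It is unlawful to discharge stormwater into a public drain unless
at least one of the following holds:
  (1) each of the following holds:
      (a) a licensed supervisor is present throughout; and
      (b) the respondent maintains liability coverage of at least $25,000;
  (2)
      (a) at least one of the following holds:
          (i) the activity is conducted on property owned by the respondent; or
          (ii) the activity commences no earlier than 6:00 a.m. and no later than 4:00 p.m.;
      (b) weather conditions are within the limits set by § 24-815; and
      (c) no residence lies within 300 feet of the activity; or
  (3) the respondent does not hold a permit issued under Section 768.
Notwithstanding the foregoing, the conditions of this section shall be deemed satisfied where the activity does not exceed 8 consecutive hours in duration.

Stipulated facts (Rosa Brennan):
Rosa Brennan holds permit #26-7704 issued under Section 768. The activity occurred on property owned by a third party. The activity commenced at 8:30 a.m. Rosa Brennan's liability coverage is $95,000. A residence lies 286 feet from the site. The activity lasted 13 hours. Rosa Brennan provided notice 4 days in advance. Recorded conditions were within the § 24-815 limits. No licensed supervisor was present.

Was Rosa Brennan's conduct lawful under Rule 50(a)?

No — unlawful.

(a) supervisor present — not met.
(b) coverage ≥ $25,000 — met.
So (1) is not satisfied (F AND T).
(i) own property — not met.
(ii) start within hours — satisfied.
(a) = F OR T = true.
(b) weather ok — holds.
(c) no residence in 300 ft — not satisfied.
(2): T AND T AND F → false.
(3) not (holds permit) — not satisfied.
Overall: F OR F OR F → false.
Exception (≤ 8 hrs duration) — not satisfied.
Result: main false OR exception false → false.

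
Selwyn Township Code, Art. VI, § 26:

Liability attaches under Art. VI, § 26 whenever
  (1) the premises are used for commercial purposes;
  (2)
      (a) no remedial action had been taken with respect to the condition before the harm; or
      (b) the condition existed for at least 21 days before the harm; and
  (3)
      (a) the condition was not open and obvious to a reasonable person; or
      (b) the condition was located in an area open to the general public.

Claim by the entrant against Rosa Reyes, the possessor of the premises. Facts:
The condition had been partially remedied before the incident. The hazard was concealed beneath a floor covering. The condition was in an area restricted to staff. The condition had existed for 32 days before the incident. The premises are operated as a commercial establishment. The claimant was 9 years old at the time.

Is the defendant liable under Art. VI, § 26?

Yes — liable.

(1) commercial use — met.
(a) no remedial action — not satisfied.
(b) condition ≥21 days old — met.
(2): F OR T → true.
(a) not open/obvious — holds.
(b) public area — not satisfied.
(3) = T OR F = true.
Overall = T AND T AND T = true.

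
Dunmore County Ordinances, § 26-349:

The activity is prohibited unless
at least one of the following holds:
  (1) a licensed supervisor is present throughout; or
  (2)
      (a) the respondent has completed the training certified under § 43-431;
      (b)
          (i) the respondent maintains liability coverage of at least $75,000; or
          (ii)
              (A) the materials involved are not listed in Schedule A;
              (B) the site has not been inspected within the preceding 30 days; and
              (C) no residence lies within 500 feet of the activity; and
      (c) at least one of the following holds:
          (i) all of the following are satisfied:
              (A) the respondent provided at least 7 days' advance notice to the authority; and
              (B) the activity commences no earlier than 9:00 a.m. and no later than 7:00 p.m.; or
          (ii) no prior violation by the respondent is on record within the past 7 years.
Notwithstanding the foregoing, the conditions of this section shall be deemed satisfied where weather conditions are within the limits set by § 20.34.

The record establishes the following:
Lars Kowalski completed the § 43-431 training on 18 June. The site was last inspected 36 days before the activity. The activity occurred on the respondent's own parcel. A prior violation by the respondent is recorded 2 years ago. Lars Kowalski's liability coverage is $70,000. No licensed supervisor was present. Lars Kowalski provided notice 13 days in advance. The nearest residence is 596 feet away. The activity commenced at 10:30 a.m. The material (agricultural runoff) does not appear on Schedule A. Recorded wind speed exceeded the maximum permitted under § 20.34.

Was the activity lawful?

Yes — lawful.

(1) supervisor present — not met.
(a) training certified — holds.
(i) coverage ≥ $75,000 — fails.
(A) not (Schedule A material) — satisfied.
(B) not (site inspected) — satisfied.
(C) no residence in 500 ft — satisfied.
(ii) = T AND T AND T = true.
(b) = F OR T = true.
(A) ≥7 days' notice — satisfied.
(B) start within hours — holds.
(i) = T AND T = true.
(ii) no prior violation — fails.
So (c) is satisfied (T OR F).
(2) = T AND T AND T = true.
So Overall is satisfied (F OR T).
Exception (weather ok) — not satisfied.
Result: main true OR exception false → true.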